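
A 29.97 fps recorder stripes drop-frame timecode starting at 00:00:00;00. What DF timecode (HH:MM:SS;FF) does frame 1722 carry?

Ten DF minutes hold 17982 frames, so frame 1722 lies in block 0 (frames 0–17981) with 1722 frames into that block.
The block's first minute is 1800 frames and the rest 1798 each; 1722 frames reaches minute 0, so 0 × 18 + 0 × 2 = 0 labels have been skipped so far.
Adding those back, label number 1722 + 0 = 1722 at 30 labels/s is 57 s + 12 f = 0 h 0 min 57 s frame 12, i.e. 00:00:57;12.

00:00:57;12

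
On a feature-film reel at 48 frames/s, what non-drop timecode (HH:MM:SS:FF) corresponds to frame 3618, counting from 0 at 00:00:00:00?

3618 ÷ 48 = 75 full seconds, remainder 18 frames.
75 s = 0 h 1 min 15 s.
Timecode: 00:01:15:18.

00:01:15:18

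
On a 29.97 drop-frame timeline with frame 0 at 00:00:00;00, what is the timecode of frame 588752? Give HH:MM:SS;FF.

05:27:24;22

Ten DF minutes hold 17982 frames, so frame 588752 lies in block 32 (frames 575424–593405) with 13328 frames into that block.
The block's first minute is 1800 frames and the rest 1798 each; 13328 frames reaches minute 7, so 32 × 18 + 7 × 2 = 590 labels have been skipped so far.
Adding those back, label number 588752 + 590 = 589342 at 30 labels/s is 19644 s + 22 f = 5 h 27 min 24 s frame 22, i.e. 05:27:24;22.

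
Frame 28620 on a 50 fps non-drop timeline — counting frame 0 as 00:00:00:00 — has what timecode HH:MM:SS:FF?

00:09:32:20

28620 ÷ 50 = 572 full seconds, remainder 20 frames.
572 s = 0 h 9 min 32 s.
Timecode: 00:09:32:20.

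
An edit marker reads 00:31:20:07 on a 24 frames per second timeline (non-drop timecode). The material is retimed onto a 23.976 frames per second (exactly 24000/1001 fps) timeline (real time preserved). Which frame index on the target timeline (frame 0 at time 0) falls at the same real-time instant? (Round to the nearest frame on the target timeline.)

Source frame index: (0×3600 + 31×60 + 20) × 24 + 7 = 45127.
Real time: 45127 / (24) = 45127/24 s.
Target frame: (45127/24) × (24000/1001) = 45127000/1001 ≈ 45081.918 → 45082.

frame 45082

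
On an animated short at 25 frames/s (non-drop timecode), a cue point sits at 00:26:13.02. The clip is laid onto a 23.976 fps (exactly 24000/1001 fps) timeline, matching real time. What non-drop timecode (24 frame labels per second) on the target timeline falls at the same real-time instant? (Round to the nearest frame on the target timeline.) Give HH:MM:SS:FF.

Source frame index: (0×3600 + 26×60 + 13) × 25 + 2 = 39327.
Real time: 39327 / (25) = 39327/25 s.
Target frame: (39327/25) × (24000/1001) = 37753920/1001 ≈ 37716.204 → 37716.
At 24 labels/s: frame 37716 → 00:26:11:12.

00:26:11:12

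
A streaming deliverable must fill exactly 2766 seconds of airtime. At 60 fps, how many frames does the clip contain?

165960 frames

Frames = 2766 × 60 = 165960.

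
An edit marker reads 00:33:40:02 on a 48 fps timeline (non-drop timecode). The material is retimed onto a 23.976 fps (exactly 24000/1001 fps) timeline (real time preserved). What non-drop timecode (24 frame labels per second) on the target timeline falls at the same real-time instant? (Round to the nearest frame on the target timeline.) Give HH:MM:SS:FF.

Source frame index: (0×3600 + 33×60 + 40) × 48 + 2 = 96962.
Real time: 96962 / (48) = 48481/24 s.
Target frame: (48481/24) × (24000/1001) = 48481000/1001 ≈ 48432.567 → 48433.
At 24 labels/s: frame 48433 → 00:33:38:01.

00:33:38:01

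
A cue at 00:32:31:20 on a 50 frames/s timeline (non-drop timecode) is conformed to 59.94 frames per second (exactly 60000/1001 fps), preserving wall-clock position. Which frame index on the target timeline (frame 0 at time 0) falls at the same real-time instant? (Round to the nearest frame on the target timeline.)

Source frame index: (0×3600 + 32×60 + 31) × 50 + 20 = 97570.
Real time: 97570 / (50) = 9757/5 s.
Target frame: (9757/5) × (60000/1001) = 10644000/91 ≈ 116967.033 → 116967.

frame 116967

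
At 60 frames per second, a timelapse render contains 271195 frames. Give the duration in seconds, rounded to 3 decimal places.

Running time = 271195 × 1/60 = 54239/12 s ≈ 4519.917 s.

4519.917 seconds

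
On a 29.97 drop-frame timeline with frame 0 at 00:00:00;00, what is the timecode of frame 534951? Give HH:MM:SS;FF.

04:57:29;17

Ten DF minutes hold 17982 frames, so frame 534951 lies in block 29 (frames 521478–539459) with 13473 frames into that block.
The block's first minute is 1800 frames and the rest 1798 each; 13473 frames reaches minute 7, so 29 × 18 + 7 × 2 = 536 labels have been skipped so far.
Adding those back, label number 534951 + 536 = 535487 at 30 labels/s is 17849 s + 17 f = 4 h 57 min 29 s frame 17, i.e. 04:57:29;17.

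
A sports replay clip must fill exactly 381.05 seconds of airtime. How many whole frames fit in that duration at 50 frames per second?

19052 frames

Frames = 381.05 × 50 = 38105/2 ≈ 19052.5000.
Complete frames: 19052.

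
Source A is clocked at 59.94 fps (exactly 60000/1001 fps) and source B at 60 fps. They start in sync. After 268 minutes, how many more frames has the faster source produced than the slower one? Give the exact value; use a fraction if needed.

964800/1001 frames

268 min = 16080 s.
A emits 60000/1001 × 16080 = 964800000/1001 frames; B emits 60 × 16080 = 964800.
Difference = 964800/1001 frames (≈ 963.8362); B is ahead of A.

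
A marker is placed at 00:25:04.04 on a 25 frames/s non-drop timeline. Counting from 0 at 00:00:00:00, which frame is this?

Total seconds to the label: (0 × 3600 + 25 × 60 + 4) = 1504.
Frame index = 1504 × 25 + 4 = 37604.

37604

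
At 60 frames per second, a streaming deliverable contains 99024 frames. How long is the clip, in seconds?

1650.4 seconds

Running time = 99024 / (60) = 1650.4 s.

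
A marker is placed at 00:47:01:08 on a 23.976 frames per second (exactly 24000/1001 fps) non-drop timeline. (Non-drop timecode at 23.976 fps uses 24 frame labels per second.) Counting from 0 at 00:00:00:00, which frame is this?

frame 67712

Total seconds to the label: (0 × 3600 + 47 × 60 + 1) = 2821.
Frame index = 2821 × 24 + 8 = 67712.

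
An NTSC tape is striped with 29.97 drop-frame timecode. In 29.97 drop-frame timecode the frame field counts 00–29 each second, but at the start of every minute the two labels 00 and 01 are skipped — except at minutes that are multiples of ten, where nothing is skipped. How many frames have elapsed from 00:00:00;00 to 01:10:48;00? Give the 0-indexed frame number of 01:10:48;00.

127314

As if non-drop at 30 labels/s: (1 × 3600 + 10 × 60 + 48) × 30 + 0 = 127440.
Minute boundaries passed: 70; those not divisible by 10: 70 − 7 = 63; dropped labels = 2 × 63 = 126.
Actual frame index = 127440 − 126 = 127314.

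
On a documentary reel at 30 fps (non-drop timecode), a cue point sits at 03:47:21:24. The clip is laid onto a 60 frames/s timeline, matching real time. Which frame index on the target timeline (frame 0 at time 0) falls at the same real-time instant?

frame 818508

Source frame index: (3×3600 + 47×60 + 21) × 30 + 24 = 409254.
Real time: 409254 / (30) = 68209/5 s.
Target frame: (68209/5) × (60) = 818508.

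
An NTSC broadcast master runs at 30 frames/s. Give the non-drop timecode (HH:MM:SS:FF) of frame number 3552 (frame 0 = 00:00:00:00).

00:01:58:12

3552 ÷ 30 = 118 full seconds, remainder 12 frames.
118 s = 0 h 1 min 58 s.
Timecode: 00:01:58:12.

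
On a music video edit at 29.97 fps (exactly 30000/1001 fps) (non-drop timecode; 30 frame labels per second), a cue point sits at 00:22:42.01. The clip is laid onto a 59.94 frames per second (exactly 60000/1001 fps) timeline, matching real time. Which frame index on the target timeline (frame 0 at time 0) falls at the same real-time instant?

Source frame index: (0×3600 + 22×60 + 42) × 30 + 1 = 40861.
Real time: 40861 / (30000/1001) = 40901861/30000 s.
Target frame: (40901861/30000) × (60000/1001) = 81722.

frame 81722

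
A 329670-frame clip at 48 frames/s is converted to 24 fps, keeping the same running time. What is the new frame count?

Target frames = source frames × (target rate / source rate) = 329670 × (24)/(48) = 329670 × 1/2 = 164835.

164835 frames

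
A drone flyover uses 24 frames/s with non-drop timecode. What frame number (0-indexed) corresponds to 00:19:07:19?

Total seconds to the label: (0 × 3600 + 19 × 60 + 7) = 1147.
Frame index = 1147 × 24 + 19 = 27547.

27547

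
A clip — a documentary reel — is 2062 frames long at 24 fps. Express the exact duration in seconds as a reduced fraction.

Running time = 2062 ÷ (24) = 2062 × 1/24 = 1031/12 s.

1031/12 seconds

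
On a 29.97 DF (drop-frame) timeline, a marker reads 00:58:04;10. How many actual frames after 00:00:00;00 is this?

As if non-drop at 30 labels/s: (0 × 3600 + 58 × 60 + 4) × 30 + 10 = 104530.
Minute boundaries passed: 58; those not divisible by 10: 58 − 5 = 53; dropped labels = 2 × 53 = 106.
Actual frame index = 104530 − 106 = 104424.

104424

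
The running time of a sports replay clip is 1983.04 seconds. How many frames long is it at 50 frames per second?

Frames = 1983.04 × 50 = 99152.

99152 frames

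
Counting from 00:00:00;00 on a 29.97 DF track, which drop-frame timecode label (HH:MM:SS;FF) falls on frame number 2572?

Each 10-minute DF block holds 10 × 60 × 30 − 9 × 2 = 17982 frames. 2572 ÷ 17982 → 0 full blocks, remainder 2572.
Within the partial block the first minute is 1800 frames and each further minute 1798, so 1 further minute boundary passed. Total skipped labels = 18 × 0 + 2 × 1 = 2.
Non-drop label index = 2572 + 2 = 2574; at 30 labels/s that is 00:01:25:24, i.e. DF 00:01:25;24.

00:01:25;24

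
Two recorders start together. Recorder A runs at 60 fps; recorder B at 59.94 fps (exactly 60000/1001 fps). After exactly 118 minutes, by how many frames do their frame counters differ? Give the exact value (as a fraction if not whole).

118 min = 7080 s.
A emits 60 × 7080 = 424800 frames; B emits 60000/1001 × 7080 = 424800000/1001.
Difference = 424800/1001 frames (≈ 424.3756); B is behind A.

424800/1001 frames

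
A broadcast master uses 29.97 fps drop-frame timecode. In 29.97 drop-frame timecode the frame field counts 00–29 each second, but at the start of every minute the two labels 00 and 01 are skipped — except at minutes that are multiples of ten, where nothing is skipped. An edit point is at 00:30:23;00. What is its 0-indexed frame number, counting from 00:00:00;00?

As if non-drop at 30 labels/s: (0 × 3600 + 30 × 60 + 23) × 30 + 0 = 54690.
Minute boundaries passed: 30; those not divisible by 10: 30 − 3 = 27; dropped labels = 2 × 27 = 54.
Actual frame index = 54690 − 54 = 54636.

54636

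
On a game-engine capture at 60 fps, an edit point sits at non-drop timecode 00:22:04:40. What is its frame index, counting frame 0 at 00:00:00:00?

Total seconds to the label: (0 × 3600 + 22 × 60 + 4) = 1324.
Frame index = 1324 × 60 + 40 = 79480.

79480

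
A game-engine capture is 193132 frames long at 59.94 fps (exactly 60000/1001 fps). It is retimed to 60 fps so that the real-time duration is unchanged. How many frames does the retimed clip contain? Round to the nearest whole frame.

Frames at target rate = 193132 × (60) / (60000/1001) = 48331283/250 ≈ 193325.132.
Nearest whole frame: 193325.

193325 frames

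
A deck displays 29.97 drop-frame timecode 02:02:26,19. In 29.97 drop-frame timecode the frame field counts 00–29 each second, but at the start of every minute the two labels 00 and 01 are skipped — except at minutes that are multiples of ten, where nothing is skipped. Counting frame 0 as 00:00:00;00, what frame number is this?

As if non-drop at 30 labels/s: (2 × 3600 + 2 × 60 + 26) × 30 + 19 = 220399.
Minute boundaries passed: 122; those not divisible by 10: 122 − 12 = 110; dropped labels = 2 × 110 = 220.
Actual frame index = 220399 − 220 = 220179.

220179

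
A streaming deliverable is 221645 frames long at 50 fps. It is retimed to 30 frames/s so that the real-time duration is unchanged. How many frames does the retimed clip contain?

Target frames = source frames × (target rate / source rate) = 221645 × (30)/(50) = 221645 × 3/5 = 132987.

132987 frames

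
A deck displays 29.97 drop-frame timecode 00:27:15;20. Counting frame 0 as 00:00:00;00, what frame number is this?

Complete 10-minute blocks: 2, each 17982 frames → 35964.
Remaining 7 whole minutes in the current block: 1800 + 6 × 1798 = 12588 frames.
Within the current minute: 15 × 30 + 20 − 2 = 468 (labels ;00/;01 skipped at this minute). Total = 35964 + 12588 + 468 = 49020.

49020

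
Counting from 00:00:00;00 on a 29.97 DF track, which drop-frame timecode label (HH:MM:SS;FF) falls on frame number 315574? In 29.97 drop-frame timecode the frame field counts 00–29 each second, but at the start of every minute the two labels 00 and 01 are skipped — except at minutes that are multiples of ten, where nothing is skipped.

02:55:29;20

Ten DF minutes hold 17982 frames, so frame 315574 lies in block 17 (frames 305694–323675) with 9880 frames into that block.
The block's first minute is 1800 frames and the rest 1798 each; 9880 frames reaches minute 5, so 17 × 18 + 5 × 2 = 316 labels have been skipped so far.
Adding those back, label number 315574 + 316 = 315890 at 30 labels/s is 10529 s + 20 f = 2 h 55 min 29 s frame 20, i.e. 02:55:29;20.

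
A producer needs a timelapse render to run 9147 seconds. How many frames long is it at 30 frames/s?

Frames = 9147 × 30 = 274410.

274410 frames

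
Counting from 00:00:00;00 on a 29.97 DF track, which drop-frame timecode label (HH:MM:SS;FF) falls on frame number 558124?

Ten DF minutes hold 17982 frames, so frame 558124 lies in block 31 (frames 557442–575423) with 682 frames into that block.
The block's first minute is 1800 frames and the rest 1798 each; 682 frames reaches minute 0, so 31 × 18 + 0 × 2 = 558 labels have been skipped so far.
Adding those back, label number 558124 + 558 = 558682 at 30 labels/s is 18622 s + 22 f = 5 h 10 min 22 s frame 22, i.e. 05:10:22;22.

05:10:22;22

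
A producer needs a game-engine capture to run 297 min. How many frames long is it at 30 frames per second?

534600 frames

297 min = 17820 s.
Frames = 17820 × 30 = 534600.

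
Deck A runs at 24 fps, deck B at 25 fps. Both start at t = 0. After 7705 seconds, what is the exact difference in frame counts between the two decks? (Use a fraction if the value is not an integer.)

A emits 24 × 7705 = 184920 frames; B emits 25 × 7705 = 192625.
Difference = 7705 frames; B is ahead of A.

7705 frames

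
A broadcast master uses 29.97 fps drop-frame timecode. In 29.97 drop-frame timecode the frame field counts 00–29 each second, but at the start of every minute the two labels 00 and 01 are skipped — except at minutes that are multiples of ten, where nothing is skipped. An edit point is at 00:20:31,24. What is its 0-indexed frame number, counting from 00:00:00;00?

36918

As if non-drop at 30 labels/s: (0 × 3600 + 20 × 60 + 31) × 30 + 24 = 36954.
Minute boundaries passed: 20; those not divisible by 10: 20 − 2 = 18; dropped labels = 2 × 18 = 36.
Actual frame index = 36954 − 36 = 36918.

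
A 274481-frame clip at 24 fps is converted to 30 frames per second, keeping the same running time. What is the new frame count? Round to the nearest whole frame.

Frames at target rate = 274481 × (30) / (24) = 1372405/4 ≈ 343101.250.
Nearest whole frame: 343101.

343101 frames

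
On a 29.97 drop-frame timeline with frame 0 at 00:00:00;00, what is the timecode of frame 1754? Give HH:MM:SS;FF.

Each 10-minute DF block holds 10 × 60 × 30 − 9 × 2 = 17982 frames. 1754 ÷ 17982 → 0 full blocks, remainder 1754.
Within the partial block the first minute is 1800 frames and each further minute 1798, so 0 further minute boundaries passed. Total skipped labels = 18 × 0 + 2 × 0 = 0.
Non-drop label index = 1754 + 0 = 1754; at 30 labels/s that is 00:00:58:14, i.e. DF 00:00:58;14.

00:00:58;14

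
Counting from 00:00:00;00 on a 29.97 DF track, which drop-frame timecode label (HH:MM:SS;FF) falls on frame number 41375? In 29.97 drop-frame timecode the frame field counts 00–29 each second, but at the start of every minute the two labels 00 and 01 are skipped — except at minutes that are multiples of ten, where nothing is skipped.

Ten DF minutes hold 17982 frames, so frame 41375 lies in block 2 (frames 35964–53945) with 5411 frames into that block.
The block's first minute is 1800 frames and the rest 1798 each; 5411 frames reaches minute 3, so 2 × 18 + 3 × 2 = 42 labels have been skipped so far.
Adding those back, label number 41375 + 42 = 41417 at 30 labels/s is 1380 s + 17 f = 0 h 23 min 0 s frame 17, i.e. 00:23:00;17.

00:23:00;17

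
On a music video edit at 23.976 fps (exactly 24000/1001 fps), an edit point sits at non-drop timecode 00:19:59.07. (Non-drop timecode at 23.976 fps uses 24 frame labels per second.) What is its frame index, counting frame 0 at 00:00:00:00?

28783

Total seconds to the label: (0 × 3600 + 19 × 60 + 59) = 1199.
Frame index = 1199 × 24 + 7 = 28783.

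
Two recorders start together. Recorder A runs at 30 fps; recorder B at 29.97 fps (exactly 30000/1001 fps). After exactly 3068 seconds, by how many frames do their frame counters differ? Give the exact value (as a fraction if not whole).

A emits 30 × 3068 = 92040 frames; B emits 30000/1001 × 3068 = 7080000/77.
Difference = 7080/77 frames (≈ 91.9481); B is behind A.

7080/77 frames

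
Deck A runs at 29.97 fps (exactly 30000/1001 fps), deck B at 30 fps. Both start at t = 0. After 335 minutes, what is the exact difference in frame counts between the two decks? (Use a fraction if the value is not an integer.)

603000/1001 frames

335 min = 20100 s.
A emits 30000/1001 × 20100 = 603000000/1001 frames; B emits 30 × 20100 = 603000.
Difference = 603000/1001 frames (≈ 602.3976); B is ahead of A.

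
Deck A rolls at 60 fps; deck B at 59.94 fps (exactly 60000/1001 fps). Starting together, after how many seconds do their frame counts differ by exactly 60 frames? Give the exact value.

The gap grows by |60000/1001 − 60| = 60/1001 frames per second.
Time for a 60-frame gap: 60 ÷ (60/1001) = 1001 s.

1001 seconds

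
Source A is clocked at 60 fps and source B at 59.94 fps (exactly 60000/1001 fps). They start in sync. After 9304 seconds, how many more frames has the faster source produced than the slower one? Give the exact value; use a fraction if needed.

558240/1001 frames

A emits 60 × 9304 = 558240 frames; B emits 60000/1001 × 9304 = 558240000/1001.
Difference = 558240/1001 frames (≈ 557.6823); B is behind A.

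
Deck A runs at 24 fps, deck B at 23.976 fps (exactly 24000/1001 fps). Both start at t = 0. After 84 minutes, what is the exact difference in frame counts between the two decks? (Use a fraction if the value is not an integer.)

84 min = 5040 s.
A emits 24 × 5040 = 120960 frames; B emits 24000/1001 × 5040 = 17280000/143.
Difference = 17280/143 frames (≈ 120.8392); B is behind A.

17280/143 frames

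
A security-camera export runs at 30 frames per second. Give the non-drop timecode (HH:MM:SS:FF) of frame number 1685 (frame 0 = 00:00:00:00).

1685 ÷ 30 = 56 full seconds, remainder 5 frames.
56 s = 0 h 0 min 56 s.
Timecode: 00:00:56:05.

00:00:56:05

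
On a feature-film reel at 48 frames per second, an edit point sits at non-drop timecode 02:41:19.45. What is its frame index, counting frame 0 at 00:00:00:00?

Total seconds to the label: (2 × 3600 + 41 × 60 + 19) = 9679.
Frame index = 9679 × 48 + 45 = 464637.

frame 464637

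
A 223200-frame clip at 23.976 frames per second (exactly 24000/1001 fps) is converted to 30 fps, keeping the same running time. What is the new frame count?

Target frames = source frames × (target rate / source rate) = 223200 × (30)/(24000/1001) = 223200 × 1001/800 = 279279.

279279 frames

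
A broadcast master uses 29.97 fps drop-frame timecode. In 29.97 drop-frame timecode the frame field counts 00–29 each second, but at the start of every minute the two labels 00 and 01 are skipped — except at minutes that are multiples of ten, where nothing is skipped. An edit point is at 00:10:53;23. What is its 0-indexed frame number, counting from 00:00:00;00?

19595

As if non-drop at 30 labels/s: (0 × 3600 + 10 × 60 + 53) × 30 + 23 = 19613.
Minute boundaries passed: 10; those not divisible by 10: 10 − 1 = 9; dropped labels = 2 × 9 = 18.
Actual frame index = 19613 − 18 = 19595.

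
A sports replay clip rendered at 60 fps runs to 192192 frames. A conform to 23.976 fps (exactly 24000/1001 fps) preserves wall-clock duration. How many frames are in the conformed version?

Target frames = source frames × (target rate / source rate) = 192192 × (24000/1001)/(60) = 192192 × 400/1001 = 76800.

76800 frames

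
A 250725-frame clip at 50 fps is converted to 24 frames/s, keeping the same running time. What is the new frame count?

Target frames = source frames × (target rate / source rate) = 250725 × (24)/(50) = 250725 × 12/25 = 120348.

120348 frames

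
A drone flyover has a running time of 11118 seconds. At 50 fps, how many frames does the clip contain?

555900 frames

Frames = 11118 × 50 = 555900.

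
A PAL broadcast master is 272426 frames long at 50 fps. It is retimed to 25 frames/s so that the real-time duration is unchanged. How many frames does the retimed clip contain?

136213 frames

Target frames = source frames × (target rate / source rate) = 272426 × (25)/(50) = 272426 × 1/2 = 136213.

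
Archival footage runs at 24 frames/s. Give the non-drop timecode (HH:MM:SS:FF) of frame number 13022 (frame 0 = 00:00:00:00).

13022 ÷ 24 = 542 full seconds, remainder 14 frames.
542 s = 0 h 9 min 2 s.
Timecode: 00:09:02:14.

00:09:02:14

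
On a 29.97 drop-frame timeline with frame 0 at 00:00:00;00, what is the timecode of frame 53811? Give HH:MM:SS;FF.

Ten DF minutes hold 17982 frames, so frame 53811 lies in block 2 (frames 35964–53945) with 17847 frames into that block.
The block's first minute is 1800 frames and the rest 1798 each; 17847 frames reaches minute 9, so 2 × 18 + 9 × 2 = 54 labels have been skipped so far.
Adding those back, label number 53811 + 54 = 53865 at 30 labels/s is 1795 s + 15 f = 0 h 29 min 55 s frame 15, i.e. 00:29:55;15.

00:29:55;15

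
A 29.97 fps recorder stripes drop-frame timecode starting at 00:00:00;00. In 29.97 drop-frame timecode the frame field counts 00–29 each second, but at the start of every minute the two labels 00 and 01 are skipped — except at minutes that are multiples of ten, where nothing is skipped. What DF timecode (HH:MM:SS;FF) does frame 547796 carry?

Ten DF minutes hold 17982 frames, so frame 547796 lies in block 30 (frames 539460–557441) with 8336 frames into that block.
The block's first minute is 1800 frames and the rest 1798 each; 8336 frames reaches minute 4, so 30 × 18 + 4 × 2 = 548 labels have been skipped so far.
Adding those back, label number 547796 + 548 = 548344 at 30 labels/s is 18278 s + 4 f = 5 h 4 min 38 s frame 4, i.e. 05:04:38;04.

05:04:38;04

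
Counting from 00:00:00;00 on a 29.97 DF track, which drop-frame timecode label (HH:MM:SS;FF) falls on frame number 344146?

03:11:23;00

Each 10-minute DF block holds 10 × 60 × 30 − 9 × 2 = 17982 frames. 344146 ÷ 17982 → 19 full blocks, remainder 2488.
Within the partial block the first minute is 1800 frames and each further minute 1798, so 1 further minute boundary passed. Total skipped labels = 18 × 19 + 2 × 1 = 344.
Non-drop label index = 344146 + 344 = 344490; at 30 labels/s that is 03:11:23:00, i.e. DF 03:11:23;00.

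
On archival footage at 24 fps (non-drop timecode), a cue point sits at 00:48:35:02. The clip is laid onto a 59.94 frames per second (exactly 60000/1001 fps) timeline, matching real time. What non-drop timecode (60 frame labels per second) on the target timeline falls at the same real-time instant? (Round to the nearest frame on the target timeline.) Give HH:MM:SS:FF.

00:48:32:10

Source frame index: (0×3600 + 48×60 + 35) × 24 + 2 = 69962.
Real time: 69962 / (24) = 34981/12 s.
Target frame: (34981/12) × (60000/1001) = 174905000/1001 ≈ 174730.270 → 174730.
At 60 labels/s: frame 174730 → 00:48:32:10.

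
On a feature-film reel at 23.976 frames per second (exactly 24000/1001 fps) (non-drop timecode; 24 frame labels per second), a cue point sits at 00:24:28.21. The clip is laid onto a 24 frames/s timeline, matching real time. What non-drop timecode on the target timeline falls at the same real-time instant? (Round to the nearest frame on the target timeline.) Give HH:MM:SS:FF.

00:24:30:08

Source frame index: (0×3600 + 24×60 + 28) × 24 + 21 = 35253.
Real time: 35253 / (24000/1001) = 11762751/8000 s.
Target frame: (11762751/8000) × (24) = 35288253/1000 ≈ 35288.253 → 35288.
At 24 labels/s: frame 35288 → 00:24:30:08.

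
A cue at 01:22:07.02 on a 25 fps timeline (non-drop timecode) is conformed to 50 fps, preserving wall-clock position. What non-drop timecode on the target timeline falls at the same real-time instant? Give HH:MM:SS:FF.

01:22:07:04

Source frame index: (1×3600 + 22×60 + 7) × 25 + 2 = 123177.
Real time: 123177 / (25) = 123177/25 s.
Target frame: (123177/25) × (50) = 246354.
At 50 labels/s: frame 246354 → 01:22:07:04.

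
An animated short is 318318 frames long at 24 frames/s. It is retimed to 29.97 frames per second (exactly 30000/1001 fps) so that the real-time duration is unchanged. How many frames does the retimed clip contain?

397500 frames

Target frames = source frames × (target rate / source rate) = 318318 × (30000/1001)/(24) = 318318 × 1250/1001 = 397500.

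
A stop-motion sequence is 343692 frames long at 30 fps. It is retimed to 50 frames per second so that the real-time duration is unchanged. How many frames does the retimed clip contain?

572820 frames

Target frames = source frames × (target rate / source rate) = 343692 × (50)/(30) = 343692 × 5/3 = 572820.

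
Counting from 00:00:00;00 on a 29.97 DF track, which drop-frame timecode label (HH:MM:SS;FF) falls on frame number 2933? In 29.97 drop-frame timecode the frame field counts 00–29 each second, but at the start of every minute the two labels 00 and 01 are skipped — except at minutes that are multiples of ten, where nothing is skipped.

00:01:37;25

Each 10-minute DF block holds 10 × 60 × 30 − 9 × 2 = 17982 frames. 2933 ÷ 17982 → 0 full blocks, remainder 2933.
Within the partial block the first minute is 1800 frames and each further minute 1798, so 1 further minute boundary passed. Total skipped labels = 18 × 0 + 2 × 1 = 2.
Non-drop label index = 2933 + 2 = 2935; at 30 labels/s that is 00:01:37:25, i.e. DF 00:01:37;25.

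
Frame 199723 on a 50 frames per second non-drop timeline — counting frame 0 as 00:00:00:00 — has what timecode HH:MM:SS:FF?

01:06:34:23

199723 ÷ 50 = 3994 full seconds, remainder 23 frames.
3994 s = 1 h 6 min 34 s.
Timecode: 01:06:34:23.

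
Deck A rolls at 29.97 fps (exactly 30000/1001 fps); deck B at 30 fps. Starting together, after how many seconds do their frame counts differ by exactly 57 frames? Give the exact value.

1901.9 seconds

The gap grows by |30 − 30000/1001| = 30/1001 frames per second.
Time for a 57-frame gap: 57 ÷ (30/1001) = 1901.9 s.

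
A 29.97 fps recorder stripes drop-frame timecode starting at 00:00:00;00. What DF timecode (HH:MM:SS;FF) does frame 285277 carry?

02:38:38;23

Ten DF minutes hold 17982 frames, so frame 285277 lies in block 15 (frames 269730–287711) with 15547 frames into that block.
The block's first minute is 1800 frames and the rest 1798 each; 15547 frames reaches minute 8, so 15 × 18 + 8 × 2 = 286 labels have been skipped so far.
Adding those back, label number 285277 + 286 = 285563 at 30 labels/s is 9518 s + 23 f = 2 h 38 min 38 s frame 23, i.e. 02:38:38;23.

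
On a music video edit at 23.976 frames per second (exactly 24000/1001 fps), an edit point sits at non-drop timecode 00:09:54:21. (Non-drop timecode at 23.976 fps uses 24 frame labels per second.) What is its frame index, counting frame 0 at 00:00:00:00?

14277

Total seconds to the label: (0 × 3600 + 9 × 60 + 54) = 594.
Frame index = 594 × 24 + 21 = 14277.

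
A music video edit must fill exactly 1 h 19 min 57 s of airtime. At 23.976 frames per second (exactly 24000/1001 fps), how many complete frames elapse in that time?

1 h 19 min 57 s = 4797 s.
Frames = 4797 × 24000/1001 = 8856000/77 ≈ 115012.9870.
Complete frames: 115012.

115012 frames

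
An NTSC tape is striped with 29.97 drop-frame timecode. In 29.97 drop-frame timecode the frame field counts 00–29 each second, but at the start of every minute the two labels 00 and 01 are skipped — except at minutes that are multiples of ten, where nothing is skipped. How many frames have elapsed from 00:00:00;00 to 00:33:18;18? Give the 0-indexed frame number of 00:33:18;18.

As if non-drop at 30 labels/s: (0 × 3600 + 33 × 60 + 18) × 30 + 18 = 59958.
Minute boundaries passed: 33; those not divisible by 10: 33 − 3 = 30; dropped labels = 2 × 30 = 60.
Actual frame index = 59958 − 60 = 59898.

59898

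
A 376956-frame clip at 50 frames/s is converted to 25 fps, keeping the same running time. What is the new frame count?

Target frames = source frames × (target rate / source rate) = 376956 × (25)/(50) = 376956 × 1/2 = 188478.

188478 frames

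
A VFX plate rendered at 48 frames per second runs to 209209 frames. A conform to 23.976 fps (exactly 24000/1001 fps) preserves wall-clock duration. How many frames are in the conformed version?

Target frames = source frames × (target rate / source rate) = 209209 × (24000/1001)/(48) = 209209 × 500/1001 = 104500.

104500 frames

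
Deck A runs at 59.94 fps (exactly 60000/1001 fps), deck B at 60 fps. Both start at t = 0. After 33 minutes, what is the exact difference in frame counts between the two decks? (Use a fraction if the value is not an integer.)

10800/91 frames

33 min = 1980 s.
A emits 60000/1001 × 1980 = 10800000/91 frames; B emits 60 × 1980 = 118800.
Difference = 10800/91 frames (≈ 118.6813); B is ahead of A.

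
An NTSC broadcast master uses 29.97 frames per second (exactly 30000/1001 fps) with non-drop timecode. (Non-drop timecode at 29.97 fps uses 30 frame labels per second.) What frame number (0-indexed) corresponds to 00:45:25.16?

Total seconds to the label: (0 × 3600 + 45 × 60 + 25) = 2725.
Frame index = 2725 × 30 + 16 = 81766.

frame 81766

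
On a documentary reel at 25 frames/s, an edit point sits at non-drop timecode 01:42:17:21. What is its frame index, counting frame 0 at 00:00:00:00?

Total seconds to the label: (1 × 3600 + 42 × 60 + 17) = 6137.
Frame index = 6137 × 25 + 21 = 153446.

153446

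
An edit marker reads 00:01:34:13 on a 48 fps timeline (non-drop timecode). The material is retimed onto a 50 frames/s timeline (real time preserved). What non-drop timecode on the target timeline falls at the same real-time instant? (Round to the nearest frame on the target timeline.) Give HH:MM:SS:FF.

Source frame index: (0×3600 + 1×60 + 34) × 48 + 13 = 4525.
Real time: 4525 / (48) = 4525/48 s.
Target frame: (4525/48) × (50) = 113125/24 ≈ 4713.542 → 4714.
At 50 labels/s: frame 4714 → 00:01:34:14.

00:01:34:14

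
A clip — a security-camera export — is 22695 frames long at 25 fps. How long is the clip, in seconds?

907.8 seconds

Running time = 22695 / (25) = 907.8 s.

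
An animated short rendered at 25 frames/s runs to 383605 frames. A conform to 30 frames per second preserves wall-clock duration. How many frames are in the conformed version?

460326 frames

Target frames = source frames × (target rate / source rate) = 383605 × (30)/(25) = 383605 × 6/5 = 460326.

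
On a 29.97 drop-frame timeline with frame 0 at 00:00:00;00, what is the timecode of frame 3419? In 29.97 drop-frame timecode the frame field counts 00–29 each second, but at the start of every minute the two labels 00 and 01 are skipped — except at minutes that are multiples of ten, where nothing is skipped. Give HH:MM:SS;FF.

Each 10-minute DF block holds 10 × 60 × 30 − 9 × 2 = 17982 frames. 3419 ÷ 17982 → 0 full blocks, remainder 3419.
Within the partial block the first minute is 1800 frames and each further minute 1798, so 1 further minute boundary passed. Total skipped labels = 18 × 0 + 2 × 1 = 2.
Non-drop label index = 3419 + 2 = 3421; at 30 labels/s that is 00:01:54:01, i.e. DF 00:01:54;01.

00:01:54;01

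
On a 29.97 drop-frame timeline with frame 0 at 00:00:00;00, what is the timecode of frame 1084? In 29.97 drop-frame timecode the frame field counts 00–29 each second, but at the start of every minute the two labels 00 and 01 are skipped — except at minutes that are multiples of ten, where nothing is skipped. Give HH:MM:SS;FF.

Each 10-minute DF block holds 10 × 60 × 30 − 9 × 2 = 17982 frames. 1084 ÷ 17982 → 0 full blocks, remainder 1084.
Within the partial block the first minute is 1800 frames and each further minute 1798, so 0 further minute boundaries passed. Total skipped labels = 18 × 0 + 2 × 0 = 0.
Non-drop label index = 1084 + 0 = 1084; at 30 labels/s that is 00:00:36:04, i.e. DF 00:00:36;04.

00:00:36;04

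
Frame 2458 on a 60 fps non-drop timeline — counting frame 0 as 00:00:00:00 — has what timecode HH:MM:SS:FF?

00:00:40:58

2458 ÷ 60 = 40 full seconds, remainder 58 frames.
40 s = 0 h 0 min 40 s.
Timecode: 00:00:40:58.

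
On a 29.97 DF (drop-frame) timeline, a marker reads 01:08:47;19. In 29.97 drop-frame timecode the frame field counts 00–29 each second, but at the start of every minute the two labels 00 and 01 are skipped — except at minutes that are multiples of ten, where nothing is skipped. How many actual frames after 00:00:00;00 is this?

Complete 10-minute blocks: 6, each 17982 frames → 107892.
Remaining 8 whole minutes in the current block: 1800 + 7 × 1798 = 14386 frames.
Within the current minute: 47 × 30 + 19 − 2 = 1427 (labels ;00/;01 skipped at this minute). Total = 107892 + 14386 + 1427 = 123705.

123705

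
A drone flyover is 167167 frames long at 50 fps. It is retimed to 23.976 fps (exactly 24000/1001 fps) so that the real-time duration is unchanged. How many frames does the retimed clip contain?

Target frames = source frames × (target rate / source rate) = 167167 × (24000/1001)/(50) = 167167 × 480/1001 = 80160.

80160 frames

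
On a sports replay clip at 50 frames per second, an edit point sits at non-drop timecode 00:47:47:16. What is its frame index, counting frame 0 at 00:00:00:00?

Total seconds to the label: (0 × 3600 + 47 × 60 + 47) = 2867.
Frame index = 2867 × 50 + 16 = 143366.

143366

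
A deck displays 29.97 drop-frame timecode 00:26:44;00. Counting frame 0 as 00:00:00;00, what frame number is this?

As if non-drop at 30 labels/s: (0 × 3600 + 26 × 60 + 44) × 30 + 0 = 48120.
Minute boundaries passed: 26; those not divisible by 10: 26 − 2 = 24; dropped labels = 2 × 24 = 48.
Actual frame index = 48120 − 48 = 48072.

48072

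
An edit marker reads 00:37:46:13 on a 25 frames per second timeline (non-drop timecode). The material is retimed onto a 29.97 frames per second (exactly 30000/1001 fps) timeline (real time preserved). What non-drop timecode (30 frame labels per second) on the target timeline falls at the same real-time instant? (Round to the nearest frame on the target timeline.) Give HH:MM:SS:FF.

00:37:44:08

Source frame index: (0×3600 + 37×60 + 46) × 25 + 13 = 56663.
Real time: 56663 / (25) = 56663/25 s.
Target frame: (56663/25) × (30000/1001) = 67995600/1001 ≈ 67927.672 → 67928.
At 30 labels/s: frame 67928 → 00:37:44:08.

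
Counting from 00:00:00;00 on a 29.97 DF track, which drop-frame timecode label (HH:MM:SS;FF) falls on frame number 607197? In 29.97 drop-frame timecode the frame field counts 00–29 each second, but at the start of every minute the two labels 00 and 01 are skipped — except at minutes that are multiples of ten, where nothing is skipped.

Each 10-minute DF block holds 10 × 60 × 30 − 9 × 2 = 17982 frames. 607197 ÷ 17982 → 33 full blocks, remainder 13791.
Within the partial block the first minute is 1800 frames and each further minute 1798, so 7 further minute boundaries passed. Total skipped labels = 18 × 33 + 2 × 7 = 608.
Non-drop label index = 607197 + 608 = 607805; at 30 labels/s that is 05:37:40:05, i.e. DF 05:37:40;05.

05:37:40;05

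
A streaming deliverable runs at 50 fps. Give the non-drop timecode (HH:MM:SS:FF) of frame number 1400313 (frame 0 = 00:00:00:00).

1400313 ÷ 50 = 28006 full seconds, remainder 13 frames.
28006 s = 7 h 46 min 46 s.
Timecode: 07:46:46:13.

07:46:46:13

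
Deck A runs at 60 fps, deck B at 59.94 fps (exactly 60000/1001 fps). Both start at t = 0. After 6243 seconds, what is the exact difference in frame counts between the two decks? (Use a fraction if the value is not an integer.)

A emits 60 × 6243 = 374580 frames; B emits 60000/1001 × 6243 = 374580000/1001.
Difference = 374580/1001 frames (≈ 374.2058); B is behind A.

374580/1001 frames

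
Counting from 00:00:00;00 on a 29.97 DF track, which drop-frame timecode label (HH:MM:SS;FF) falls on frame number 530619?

04:55:05;01

Each 10-minute DF block holds 10 × 60 × 30 − 9 × 2 = 17982 frames. 530619 ÷ 17982 → 29 full blocks, remainder 9141.
Within the partial block the first minute is 1800 frames and each further minute 1798, so 5 further minute boundaries passed. Total skipped labels = 18 × 29 + 2 × 5 = 532.
Non-drop label index = 530619 + 532 = 531151; at 30 labels/s that is 04:55:05:01, i.e. DF 04:55:05;01.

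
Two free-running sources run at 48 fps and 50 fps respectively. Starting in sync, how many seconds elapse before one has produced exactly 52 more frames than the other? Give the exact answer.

The gap grows by |50 − 48| = 2 frames per second.
Time for a 52-frame gap: 52 ÷ (2) = 26 s.

26 seconds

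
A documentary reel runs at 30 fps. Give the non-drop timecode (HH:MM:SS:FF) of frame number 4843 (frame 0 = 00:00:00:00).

4843 ÷ 30 = 161 full seconds, remainder 13 frames.
161 s = 0 h 2 min 41 s.
Timecode: 00:02:41:13.

00:02:41:13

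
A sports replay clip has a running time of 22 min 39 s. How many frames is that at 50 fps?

22 min 39 s = 1359 s.
Frames = 1359 × 50 = 67950.

67950 frames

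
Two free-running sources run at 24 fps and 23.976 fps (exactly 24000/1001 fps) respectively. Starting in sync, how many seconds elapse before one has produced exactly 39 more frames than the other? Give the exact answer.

The gap grows by |24000/1001 − 24| = 24/1001 frames per second.
Time for a 39-frame gap: 39 ÷ (24/1001) = 1626.625 s.

1626.625 seconds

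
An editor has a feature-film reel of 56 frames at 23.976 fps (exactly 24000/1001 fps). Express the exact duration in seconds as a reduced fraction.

Running time = 56 ÷ (24000/1001) = 56 × 1001/24000 = 7007/3000 s.

7007/3000 seconds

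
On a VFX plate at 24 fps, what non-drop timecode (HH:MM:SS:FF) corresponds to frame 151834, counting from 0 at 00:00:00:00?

151834 ÷ 24 = 6326 full seconds, remainder 10 frames.
6326 s = 1 h 45 min 26 s.
Timecode: 01:45:26:10.

01:45:26:10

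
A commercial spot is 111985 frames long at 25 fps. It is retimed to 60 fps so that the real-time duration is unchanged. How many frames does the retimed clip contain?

268764 frames

Target frames = source frames × (target rate / source rate) = 111985 × (60)/(25) = 111985 × 12/5 = 268764.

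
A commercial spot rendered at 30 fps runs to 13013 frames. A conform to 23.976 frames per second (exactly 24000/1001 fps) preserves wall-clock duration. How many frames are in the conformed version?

Target frames = source frames × (target rate / source rate) = 13013 × (24000/1001)/(30) = 13013 × 800/1001 = 10400.

10400 frames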